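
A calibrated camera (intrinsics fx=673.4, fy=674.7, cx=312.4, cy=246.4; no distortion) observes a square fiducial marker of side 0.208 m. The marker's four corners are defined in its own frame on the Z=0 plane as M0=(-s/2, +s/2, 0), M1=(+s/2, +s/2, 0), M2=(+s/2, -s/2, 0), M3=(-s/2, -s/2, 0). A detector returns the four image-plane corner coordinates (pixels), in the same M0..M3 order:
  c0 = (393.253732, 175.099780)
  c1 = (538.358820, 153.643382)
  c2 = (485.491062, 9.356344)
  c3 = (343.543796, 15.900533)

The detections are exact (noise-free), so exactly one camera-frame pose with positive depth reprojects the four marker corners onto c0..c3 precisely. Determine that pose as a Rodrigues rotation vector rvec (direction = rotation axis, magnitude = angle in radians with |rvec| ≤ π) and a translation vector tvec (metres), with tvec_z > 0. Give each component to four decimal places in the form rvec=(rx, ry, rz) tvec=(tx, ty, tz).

Intrinsics K: fx=673.4, fy=674.7, cx=312.4, cy=246.4
Marker side s = 0.208 m; corners in marker frame (Z=0):
  M0 = (-0.1040, +0.1040, 0)
  M1 = (+0.1040, +0.1040, 0)
  M2 = (+0.1040, -0.1040, 0)
  M3 = (-0.1040, -0.1040, 0)
Detected image corners:
  c0 = (393.253732, 175.099780) px
  c1 = (538.358820, 153.643382) px
  c2 = (485.491062, 9.356344) px
  c3 = (343.543796, 15.900533) px
Planar DLT: solve 8×8 A·h = b for H (H[2,2]=1):
  H  [+886.98462 +129.91889 +442.79595]
  H  [-26.67558 +704.33694 +86.07620]
  H  [+0.44794 -0.26585 +1.00000]
B = K⁻¹H; ‖b₁‖=1.213510, ‖b₂‖=1.213510; λ = 2/(‖b₁‖+‖b₂‖) = 0.824056, sign → tz>0 ⇒ λ=+0.824056
r₁ = λ·B[:,0] = (+0.91418,-0.16738,+0.36913); r₂ = λ·B[:,1] = (+0.26062,+0.94026,-0.21907)
r₃ = r₁×r₂ = (-0.31040,+0.29647,+0.90319); SVD([r₁ r₂ r₃]) → R = UVᵀ:
  R  [+0.91418 +0.26062 -0.31040]
  R  [-0.16738 +0.94026 +0.29647]
  R  [+0.36913 -0.21907 +0.90319]
t = (+0.15957, -0.19581, +0.82406) m
tr R = 2.757632; θ = arccos((tr R − 1)/2) = 0.497422 rad = 28.500°
axis k = ((R−Rᵀ)₃₂, (R−Rᵀ)₁₃, (R−Rᵀ)₂₁) / (2 sinθ) = (-0.540221, -0.712054, -0.448487)
rvec = θ·k = (-0.268718, -0.354191, -0.223087)

rvec=(-0.2687, -0.3542, -0.2231) tvec=(0.1596, -0.1958, 0.8241)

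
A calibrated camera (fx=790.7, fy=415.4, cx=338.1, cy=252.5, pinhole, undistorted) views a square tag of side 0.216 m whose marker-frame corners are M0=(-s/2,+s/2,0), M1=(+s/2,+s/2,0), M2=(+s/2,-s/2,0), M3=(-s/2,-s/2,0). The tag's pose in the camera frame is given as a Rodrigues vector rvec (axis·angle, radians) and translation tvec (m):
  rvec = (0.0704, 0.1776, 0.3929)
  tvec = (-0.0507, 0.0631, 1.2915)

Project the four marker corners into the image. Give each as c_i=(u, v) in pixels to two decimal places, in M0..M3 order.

Intrinsics K: fx=790.7, fy=415.4, cx=338.1, cy=252.5
Marker side s = 0.216 m; corners in marker frame (Z=0):
  M0 = (-0.1080, +0.1080, 0)
  M1 = (+0.1080, +0.1080, 0)
  M2 = (+0.1080, -0.1080, 0)
  M3 = (-0.1080, -0.1080, 0)
rvec = (0.0704, 0.1776, 0.3929), |rvec| = θ = 0.43688 rad = 25.032°
Rodrigues: sinθ=0.42312, 1−cosθ=0.09393; R = I + sinθ·[k]× + (1−cosθ)·[k]×²:
    [+0.90851 -0.37437 +0.18562]
    [+0.38667 +0.92160 -0.03384]
    [-0.15839 +0.10252 +0.98204]
t = (-0.0507, 0.0631, 1.2915) m
M0: Pc = R·M0+t = (-0.18925, +0.12087, +1.31968); u = 790.7·(-0.18925)/1.31968 + 338.1 = 224.7081, v = 415.4·(+0.12087)/1.31968 + 252.5 = 290.5472
M1: Pc = R·M1+t = (+0.00699, +0.20439, +1.28547); u = 790.7·(+0.00699)/1.28547 + 338.1 = 342.3982, v = 415.4·(+0.20439)/1.28547 + 252.5 = 318.5499
M2: Pc = R·M2+t = (+0.08785, +0.00533, +1.26332); u = 790.7·(+0.08785)/1.26332 + 338.1 = 393.0851, v = 415.4·(+0.00533)/1.26332 + 252.5 = 254.2520
M3: Pc = R·M3+t = (-0.10839, -0.07819, +1.29753); u = 790.7·(-0.10839)/1.29753 + 338.1 = 272.0500, v = 415.4·(-0.07819)/1.29753 + 252.5 = 227.4668

c0=(224.71, 290.55) c1=(342.40, 318.55) c2=(393.09, 254.25) c3=(272.05, 227.47)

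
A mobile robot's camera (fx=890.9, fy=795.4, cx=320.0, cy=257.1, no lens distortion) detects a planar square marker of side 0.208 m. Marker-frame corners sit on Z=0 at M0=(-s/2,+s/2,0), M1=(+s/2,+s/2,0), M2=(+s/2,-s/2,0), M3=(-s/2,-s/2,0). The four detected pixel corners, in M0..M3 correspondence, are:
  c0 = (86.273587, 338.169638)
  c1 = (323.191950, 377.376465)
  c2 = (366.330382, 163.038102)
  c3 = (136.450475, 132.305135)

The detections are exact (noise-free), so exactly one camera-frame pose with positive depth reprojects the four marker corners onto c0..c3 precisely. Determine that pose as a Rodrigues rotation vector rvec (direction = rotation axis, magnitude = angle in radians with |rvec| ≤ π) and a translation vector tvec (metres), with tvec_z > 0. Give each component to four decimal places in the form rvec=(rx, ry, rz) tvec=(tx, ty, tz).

Intrinsics K: fx=890.9, fy=795.4, cx=320.0, cy=257.1
Marker side s = 0.208 m; corners in marker frame (Z=0):
  M0 = (-0.1040, +0.1040, 0)
  M1 = (+0.1040, +0.1040, 0)
  M2 = (+0.1040, -0.1040, 0)
  M3 = (-0.1040, -0.1040, 0)
Detected image corners:
  c0 = (86.273587, 338.169638) px
  c1 = (323.191950, 377.376465) px
  c2 = (366.330382, 163.038102) px
  c3 = (136.450475, 132.305135) px
Planar DLT: solve 8×8 A·h = b for H (H[2,2]=1):
  H  [+1084.32626 -265.16053 +226.49889]
  H  [+126.22380 +964.81386 +250.48073]
  H  [-0.16431 -0.17783 +1.00000]
B = K⁻¹H; ‖b₁‖=1.303980, ‖b₂‖=1.303980; λ = 2/(‖b₁‖+‖b₂‖) = 0.766883, sign → tz>0 ⇒ λ=+0.766883
r₁ = λ·B[:,0] = (+0.97864,+0.16243,-0.12600); r₂ = λ·B[:,1] = (-0.17927,+0.97430,-0.13637)
r₃ = r₁×r₂ = (+0.10062,+0.15605,+0.98261); SVD([r₁ r₂ r₃]) → R = UVᵀ:
  R  [+0.97864 -0.17927 +0.10062]
  R  [+0.16243 +0.97430 +0.15605]
  R  [-0.12600 -0.13637 +0.98261]
t = (-0.08049, -0.00638, +0.76688) m
tr R = 2.935557; θ = arccos((tr R − 1)/2) = 0.254544 rad = 14.584°
axis k = ((R−Rᵀ)₃₂, (R−Rᵀ)₁₃, (R−Rᵀ)₂₁) / (2 sinθ) = (-0.580654, +0.449992, +0.678489)
rvec = θ·k = (-0.147802, +0.114543, +0.172705)

rvec=(-0.1478, 0.1145, 0.1727) tvec=(-0.0805, -0.0064, 0.7669)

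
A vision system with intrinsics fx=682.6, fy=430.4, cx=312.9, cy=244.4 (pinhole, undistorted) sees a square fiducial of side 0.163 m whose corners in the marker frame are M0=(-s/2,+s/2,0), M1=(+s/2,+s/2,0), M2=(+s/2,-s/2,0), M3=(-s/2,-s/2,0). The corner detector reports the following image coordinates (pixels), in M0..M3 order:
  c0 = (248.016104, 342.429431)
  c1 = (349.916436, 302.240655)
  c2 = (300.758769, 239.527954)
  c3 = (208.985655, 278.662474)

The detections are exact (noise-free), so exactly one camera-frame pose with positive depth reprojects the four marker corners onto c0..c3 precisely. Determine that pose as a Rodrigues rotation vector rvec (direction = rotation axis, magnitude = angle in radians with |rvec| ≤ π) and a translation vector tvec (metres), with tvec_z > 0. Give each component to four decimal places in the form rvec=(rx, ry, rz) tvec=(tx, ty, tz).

rvec=(-0.4479, 0.3600, -0.5169) tvec=(-0.0511, 0.0970, 0.9212)

Intrinsics K: fx=682.6, fy=430.4, cx=312.9, cy=244.4
Marker side s = 0.163 m; corners in marker frame (Z=0):
  M0 = (-0.0815, +0.0815, 0)
  M1 = (+0.0815, +0.0815, 0)
  M2 = (+0.0815, -0.0815, 0)
  M3 = (-0.0815, -0.0815, 0)
Detected image corners:
  c0 = (248.016104, 342.429431) px
  c1 = (349.916436, 302.240655) px
  c2 = (300.758769, 239.527954) px
  c3 = (208.985655, 278.662474) px
Planar DLT: solve 8×8 A·h = b for H (H[2,2]=1):
  H  [+528.08963 +121.68997 +275.03620]
  H  [-311.04792 +232.41633 +289.71295]
  H  [-0.23345 -0.53530 +1.00000]
B = K⁻¹H; ‖b₁‖=1.085499, ‖b₂‖=1.085499; λ = 2/(‖b₁‖+‖b₂‖) = 0.921236, sign → tz>0 ⇒ λ=+0.921236
r₁ = λ·B[:,0] = (+0.81129,-0.54365,-0.21506); r₂ = λ·B[:,1] = (+0.39028,+0.77749,-0.49314)
r₃ = r₁×r₂ = (+0.43530,+0.31614,+0.84295); SVD([r₁ r₂ r₃]) → R = UVᵀ:
  R  [+0.81129 +0.39028 +0.43530]
  R  [-0.54365 +0.77749 +0.31614]
  R  [-0.21506 -0.49314 +0.84295]
t = (-0.05110, +0.09699, +0.92124) m
tr R = 2.431734; θ = arccos((tr R − 1)/2) = 0.772932 rad = 44.286°
axis k = ((R−Rᵀ)₃₂, (R−Rᵀ)₁₃, (R−Rᵀ)₂₁) / (2 sinθ) = (-0.579517, +0.465715, -0.668782)
rvec = θ·k = (-0.447927, +0.359966, -0.516923)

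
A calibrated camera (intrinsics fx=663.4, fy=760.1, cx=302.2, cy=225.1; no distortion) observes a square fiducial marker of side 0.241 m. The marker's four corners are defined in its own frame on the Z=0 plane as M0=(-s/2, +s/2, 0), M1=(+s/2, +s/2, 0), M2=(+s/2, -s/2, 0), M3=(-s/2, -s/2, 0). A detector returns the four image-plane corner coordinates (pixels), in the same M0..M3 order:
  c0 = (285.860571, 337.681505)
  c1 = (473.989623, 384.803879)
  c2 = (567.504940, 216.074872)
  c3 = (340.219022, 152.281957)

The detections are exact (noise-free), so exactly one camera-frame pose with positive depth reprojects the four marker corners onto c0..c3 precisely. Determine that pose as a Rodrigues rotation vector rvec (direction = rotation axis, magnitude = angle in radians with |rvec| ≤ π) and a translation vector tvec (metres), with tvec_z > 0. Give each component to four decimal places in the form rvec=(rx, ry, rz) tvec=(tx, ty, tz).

Intrinsics K: fx=663.4, fy=760.1, cx=302.2, cy=225.1
Marker side s = 0.241 m; corners in marker frame (Z=0):
  M0 = (-0.1205, +0.1205, 0)
  M1 = (+0.1205, +0.1205, 0)
  M2 = (+0.1205, -0.1205, 0)
  M3 = (-0.1205, -0.1205, 0)
Detected image corners:
  c0 = (285.860571, 337.681505) px
  c1 = (473.989623, 384.803879) px
  c2 = (567.504940, 216.074872) px
  c3 = (340.219022, 152.281957) px
Planar DLT: solve 8×8 A·h = b for H (H[2,2]=1):
  H  [+908.37647 +37.48272 +414.84111]
  H  [+262.39889 +960.20662 +281.99110]
  H  [+0.13105 +0.82889 +1.00000]
B = K⁻¹H; ‖b₁‖=1.351314, ‖b₂‖=1.351314; λ = 2/(‖b₁‖+‖b₂‖) = 0.740020, sign → tz>0 ⇒ λ=+0.740020
r₁ = λ·B[:,0] = (+0.96911,+0.22675,+0.09698); r₂ = λ·B[:,1] = (-0.23761,+0.75319,+0.61339)
r₃ = r₁×r₂ = (+0.06604,-0.61749,+0.78380); SVD([r₁ r₂ r₃]) → R = UVᵀ:
  R  [+0.96911 -0.23761 +0.06604]
  R  [+0.22675 +0.75319 -0.61749]
  R  [+0.09698 +0.61339 +0.78380]
t = (+0.12565, +0.05539, +0.74002) m
tr R = 2.506101; θ = arccos((tr R − 1)/2) = 0.718110 rad = 41.145°
axis k = ((R−Rᵀ)₃₂, (R−Rᵀ)₁₃, (R−Rᵀ)₂₁) / (2 sinθ) = (+0.935375, -0.023511, +0.352874)
rvec = θ·k = (+0.671702, -0.016883, +0.253402)

rvec=(0.6717, -0.0169, 0.2534) tvec=(0.1257, 0.0554, 0.7400)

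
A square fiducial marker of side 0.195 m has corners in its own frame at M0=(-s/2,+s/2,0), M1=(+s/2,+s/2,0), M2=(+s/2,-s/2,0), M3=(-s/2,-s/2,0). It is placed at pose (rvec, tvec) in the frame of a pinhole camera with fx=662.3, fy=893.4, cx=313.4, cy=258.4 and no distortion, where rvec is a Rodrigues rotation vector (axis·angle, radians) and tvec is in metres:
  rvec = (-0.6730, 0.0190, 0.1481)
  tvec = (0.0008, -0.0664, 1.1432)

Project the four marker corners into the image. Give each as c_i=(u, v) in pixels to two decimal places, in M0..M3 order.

c0=(246.77, 255.22) c1=(364.67, 276.31) c2=(374.90, 162.19) c3=(268.66, 144.42)

Intrinsics K: fx=662.3, fy=893.4, cx=313.4, cy=258.4
Marker side s = 0.195 m; corners in marker frame (Z=0):
  M0 = (-0.0975, +0.0975, 0)
  M1 = (+0.0975, +0.0975, 0)
  M2 = (+0.0975, -0.0975, 0)
  M3 = (-0.0975, -0.0975, 0)
rvec = (-0.6730, 0.0190, 0.1481), |rvec| = θ = 0.68936 rad = 39.498°
Rodrigues: sinθ=0.63605, 1−cosθ=0.22835; R = I + sinθ·[k]× + (1−cosθ)·[k]×²:
    [+0.98929 -0.14279 -0.03036]
    [+0.13050 +0.77182 +0.62230]
    [-0.06542 -0.61960 +0.78219]
t = (0.0008, -0.0664, 1.1432) m
M0: Pc = R·M0+t = (-0.10958, -0.00387, +1.08917); u = 662.3·(-0.10958)/1.08917 + 313.4 = 246.7683, v = 893.4·(-0.00387)/1.08917 + 258.4 = 255.2247
M1: Pc = R·M1+t = (+0.08333, +0.02158, +1.07641); u = 662.3·(+0.08333)/1.07641 + 313.4 = 364.6739, v = 893.4·(+0.02158)/1.07641 + 258.4 = 276.3082
M2: Pc = R·M2+t = (+0.11118, -0.12893, +1.19723); u = 662.3·(+0.11118)/1.19723 + 313.4 = 374.9026, v = 893.4·(-0.12893)/1.19723 + 258.4 = 162.1905
M3: Pc = R·M3+t = (-0.08173, -0.15438, +1.20999); u = 662.3·(-0.08173)/1.20999 + 313.4 = 268.6623, v = 893.4·(-0.15438)/1.20999 + 258.4 = 144.4154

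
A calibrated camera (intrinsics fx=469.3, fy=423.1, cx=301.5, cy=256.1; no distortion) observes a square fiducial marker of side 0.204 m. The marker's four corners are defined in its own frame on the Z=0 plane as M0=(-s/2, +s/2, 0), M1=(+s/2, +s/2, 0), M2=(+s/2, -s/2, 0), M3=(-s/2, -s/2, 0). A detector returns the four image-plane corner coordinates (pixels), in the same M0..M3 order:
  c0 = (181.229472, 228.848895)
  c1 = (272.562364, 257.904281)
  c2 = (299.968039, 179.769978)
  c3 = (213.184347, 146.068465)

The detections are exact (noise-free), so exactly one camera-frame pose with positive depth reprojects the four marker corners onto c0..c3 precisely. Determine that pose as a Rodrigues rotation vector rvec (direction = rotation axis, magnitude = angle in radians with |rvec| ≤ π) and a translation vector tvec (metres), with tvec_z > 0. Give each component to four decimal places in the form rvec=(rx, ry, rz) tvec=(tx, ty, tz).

rvec=(-0.0844, -0.3639, 0.3188) tvec=(-0.1234, -0.1250, 0.9981)

Intrinsics K: fx=469.3, fy=423.1, cx=301.5, cy=256.1
Marker side s = 0.204 m; corners in marker frame (Z=0):
  M0 = (-0.1020, +0.1020, 0)
  M1 = (+0.1020, +0.1020, 0)
  M2 = (+0.1020, -0.1020, 0)
  M3 = (-0.1020, -0.1020, 0)
Detected image corners:
  c0 = (181.229472, 228.848895) px
  c1 = (272.562364, 257.904281) px
  c2 = (299.968039, 179.769978) px
  c3 = (213.184347, 146.068465) px
Planar DLT: solve 8×8 A·h = b for H (H[2,2]=1):
  H  [+517.85212 -178.49420 +243.47545]
  H  [+222.42365 +365.95100 +203.12039]
  H  [+0.33693 -0.13811 +1.00000]
B = K⁻¹H; ‖b₁‖=1.001904, ‖b₂‖=1.001904; λ = 2/(‖b₁‖+‖b₂‖) = 0.998100, sign → tz>0 ⇒ λ=+0.998100
r₁ = λ·B[:,0] = (+0.88531,+0.32114,+0.33629); r₂ = λ·B[:,1] = (-0.29106,+0.94672,-0.13785)
r₃ = r₁×r₂ = (-0.36264,+0.02416,+0.93161); SVD([r₁ r₂ r₃]) → R = UVᵀ:
  R  [+0.88531 -0.29106 -0.36264]
  R  [+0.32114 +0.94672 +0.02416]
  R  [+0.33629 -0.13785 +0.93161]
t = (-0.12341, -0.12498, +0.99810) m
tr R = 2.763646; θ = arccos((tr R − 1)/2) = 0.491082 rad = 28.137°
axis k = ((R−Rᵀ)₃₂, (R−Rᵀ)₁₃, (R−Rᵀ)₂₁) / (2 sinθ) = (-0.171764, -0.741059, +0.649099)
rvec = θ·k = (-0.084350, -0.363921, +0.318761)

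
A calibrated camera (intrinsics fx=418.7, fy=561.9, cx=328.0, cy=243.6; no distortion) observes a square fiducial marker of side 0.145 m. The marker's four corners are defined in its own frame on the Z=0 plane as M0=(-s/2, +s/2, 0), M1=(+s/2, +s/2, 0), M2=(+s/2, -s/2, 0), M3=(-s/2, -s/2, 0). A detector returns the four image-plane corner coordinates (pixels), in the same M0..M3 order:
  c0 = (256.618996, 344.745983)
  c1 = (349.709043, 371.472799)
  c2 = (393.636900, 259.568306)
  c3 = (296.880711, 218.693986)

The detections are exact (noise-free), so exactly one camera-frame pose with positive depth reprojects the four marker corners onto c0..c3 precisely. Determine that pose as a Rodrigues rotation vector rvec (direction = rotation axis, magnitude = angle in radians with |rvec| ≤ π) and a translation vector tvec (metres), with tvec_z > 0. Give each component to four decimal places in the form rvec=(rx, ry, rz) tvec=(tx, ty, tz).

rvec=(0.4014, -0.3281, 0.3579) tvec=(-0.0032, 0.0590, 0.5693)

Intrinsics K: fx=418.7, fy=561.9, cx=328.0, cy=243.6
Marker side s = 0.145 m; corners in marker frame (Z=0):
  M0 = (-0.0725, +0.0725, 0)
  M1 = (+0.0725, +0.0725, 0)
  M2 = (+0.0725, -0.0725, 0)
  M3 = (-0.0725, -0.0725, 0)
Detected image corners:
  c0 = (256.618996, 344.745983) px
  c1 = (349.709043, 371.472799) px
  c2 = (393.636900, 259.568306) px
  c3 = (296.880711, 218.693986) px
Planar DLT: solve 8×8 A·h = b for H (H[2,2]=1):
  H  [+868.46540 -109.50792 +325.63242]
  H  [+428.54611 +985.28919 +301.84354]
  H  [+0.66110 +0.55953 +1.00000]
B = K⁻¹H; ‖b₁‖=1.756638, ‖b₂‖=1.756638; λ = 2/(‖b₁‖+‖b₂‖) = 0.569269, sign → tz>0 ⇒ λ=+0.569269
r₁ = λ·B[:,0] = (+0.88596,+0.27101,+0.37634); r₂ = λ·B[:,1] = (-0.39841,+0.86012,+0.31852)
r₃ = r₁×r₂ = (-0.23738,-0.43214,+0.87000); SVD([r₁ r₂ r₃]) → R = UVᵀ:
  R  [+0.88596 -0.39841 -0.23738]
  R  [+0.27101 +0.86012 -0.43214]
  R  [+0.37634 +0.31852 +0.87000]
t = (-0.00322, +0.05901, +0.56927) m
tr R = 2.616082; θ = arccos((tr R − 1)/2) = 0.629977 rad = 36.095°
axis k = ((R−Rᵀ)₃₂, (R−Rᵀ)₁₃, (R−Rᵀ)₂₁) / (2 sinθ) = (+0.637100, -0.520874, +0.568150)
rvec = θ·k = (+0.401358, -0.328139, +0.357921)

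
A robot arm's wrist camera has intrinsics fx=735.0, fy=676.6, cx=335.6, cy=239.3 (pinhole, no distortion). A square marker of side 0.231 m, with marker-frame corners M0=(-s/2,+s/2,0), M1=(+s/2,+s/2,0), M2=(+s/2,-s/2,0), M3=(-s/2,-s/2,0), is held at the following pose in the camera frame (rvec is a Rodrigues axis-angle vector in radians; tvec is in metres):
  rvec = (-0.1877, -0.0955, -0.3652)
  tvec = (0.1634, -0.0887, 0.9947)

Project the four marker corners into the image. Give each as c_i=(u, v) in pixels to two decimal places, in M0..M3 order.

Intrinsics K: fx=735.0, fy=676.6, cx=335.6, cy=239.3
Marker side s = 0.231 m; corners in marker frame (Z=0):
  M0 = (-0.1155, +0.1155, 0)
  M1 = (+0.1155, +0.1155, 0)
  M2 = (+0.1155, -0.1155, 0)
  M3 = (-0.1155, -0.1155, 0)
rvec = (-0.1877, -0.0955, -0.3652), |rvec| = θ = 0.42157 rad = 24.154°
Rodrigues: sinθ=0.40919, 1−cosθ=0.08755; R = I + sinθ·[k]× + (1−cosθ)·[k]×²:
    [+0.92980 +0.36331 -0.05893]
    [-0.34565 +0.91694 +0.19937]
    [+0.12647 -0.16501 +0.97815]
t = (0.1634, -0.0887, 0.9947) m
M0: Pc = R·M0+t = (+0.09797, +0.05713, +0.96103); u = 735.0·(+0.09797)/0.96103 + 335.6 = 410.5275, v = 676.6·(+0.05713)/0.96103 + 239.3 = 279.5206
M1: Pc = R·M1+t = (+0.31275, -0.02272, +0.99025); u = 735.0·(+0.31275)/0.99025 + 335.6 = 567.7383, v = 676.6·(-0.02272)/0.99025 + 239.3 = 223.7792
M2: Pc = R·M2+t = (+0.22883, -0.23453, +1.02837); u = 735.0·(+0.22883)/1.02837 + 335.6 = 499.1510, v = 676.6·(-0.23453)/1.02837 + 239.3 = 84.9947
M3: Pc = R·M3+t = (+0.01405, -0.15468, +0.99915); u = 735.0·(+0.01405)/0.99915 + 335.6 = 345.9322, v = 676.6·(-0.15468)/0.99915 + 239.3 = 134.5518

c0=(410.53, 279.52) c1=(567.74, 223.78) c2=(499.15, 84.99) c3=(345.93, 134.55)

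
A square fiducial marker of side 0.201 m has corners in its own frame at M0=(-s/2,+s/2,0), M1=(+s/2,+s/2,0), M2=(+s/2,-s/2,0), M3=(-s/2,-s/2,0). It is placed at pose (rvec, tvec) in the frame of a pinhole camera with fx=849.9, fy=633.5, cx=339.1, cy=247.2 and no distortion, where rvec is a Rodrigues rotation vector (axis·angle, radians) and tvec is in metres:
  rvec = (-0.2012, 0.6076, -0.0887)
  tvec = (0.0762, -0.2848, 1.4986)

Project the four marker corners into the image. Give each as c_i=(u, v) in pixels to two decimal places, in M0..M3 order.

c0=(337.09, 175.96) c1=(435.25, 157.65) c2=(429.68, 75.33) c3=(334.58, 99.00)

Intrinsics K: fx=849.9, fy=633.5, cx=339.1, cy=247.2
Marker side s = 0.201 m; corners in marker frame (Z=0):
  M0 = (-0.1005, +0.1005, 0)
  M1 = (+0.1005, +0.1005, 0)
  M2 = (+0.1005, -0.1005, 0)
  M3 = (-0.1005, -0.1005, 0)
rvec = (-0.2012, 0.6076, -0.0887), |rvec| = θ = 0.64616 rad = 37.022°
Rodrigues: sinθ=0.60213, 1−cosθ=0.20160; R = I + sinθ·[k]× + (1−cosθ)·[k]×²:
    [+0.81795 +0.02363 +0.57481]
    [-0.14168 +0.97665 +0.16147]
    [-0.55758 -0.21351 +0.80220]
t = (0.0762, -0.2848, 1.4986) m
M0: Pc = R·M0+t = (-0.00363, -0.17241, +1.53318); u = 849.9·(-0.00363)/1.53318 + 339.1 = 337.0883, v = 633.5·(-0.17241)/1.53318 + 247.2 = 175.9624
M1: Pc = R·M1+t = (+0.16078, -0.20089, +1.42111); u = 849.9·(+0.16078)/1.42111 + 339.1 = 435.2543, v = 633.5·(-0.20089)/1.42111 + 247.2 = 157.6495
M2: Pc = R·M2+t = (+0.15603, -0.39719, +1.46402); u = 849.9·(+0.15603)/1.46402 + 339.1 = 429.6786, v = 633.5·(-0.39719)/1.46402 + 247.2 = 75.3298
M3: Pc = R·M3+t = (-0.00838, -0.36871, +1.57609); u = 849.9·(-0.00838)/1.57609 + 339.1 = 334.5821, v = 633.5·(-0.36871)/1.57609 + 247.2 = 98.9977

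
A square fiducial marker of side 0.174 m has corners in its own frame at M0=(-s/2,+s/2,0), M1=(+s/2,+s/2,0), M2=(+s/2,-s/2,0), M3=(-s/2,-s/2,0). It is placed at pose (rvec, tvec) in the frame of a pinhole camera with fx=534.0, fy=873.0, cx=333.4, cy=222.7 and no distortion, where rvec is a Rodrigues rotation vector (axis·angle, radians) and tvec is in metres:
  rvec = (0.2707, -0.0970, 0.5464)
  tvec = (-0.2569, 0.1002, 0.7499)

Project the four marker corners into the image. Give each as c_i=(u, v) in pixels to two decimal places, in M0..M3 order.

c0=(67.25, 370.66) c1=(177.70, 462.14) c2=(234.95, 307.55) c3=(120.63, 204.90)

Intrinsics K: fx=534.0, fy=873.0, cx=333.4, cy=222.7
Marker side s = 0.174 m; corners in marker frame (Z=0):
  M0 = (-0.0870, +0.0870, 0)
  M1 = (+0.0870, +0.0870, 0)
  M2 = (+0.0870, -0.0870, 0)
  M3 = (-0.0870, -0.0870, 0)
rvec = (0.2707, -0.0970, 0.5464), |rvec| = θ = 0.61745 rad = 35.377°
Rodrigues: sinθ=0.57896, 1−cosθ=0.18464; R = I + sinθ·[k]× + (1−cosθ)·[k]×²:
    [+0.85085 -0.52505 -0.01932]
    [+0.49962 +0.81992 -0.27949]
    [+0.16259 +0.22816 +0.95995]
t = (-0.2569, 0.1002, 0.7499) m
M0: Pc = R·M0+t = (-0.37660, +0.12807, +0.75560); u = 534.0·(-0.37660)/0.75560 + 333.4 = 67.2470, v = 873.0·(+0.12807)/0.75560 + 222.7 = 370.6629
M1: Pc = R·M1+t = (-0.22856, +0.21500, +0.78389); u = 534.0·(-0.22856)/0.78389 + 333.4 = 177.7046, v = 873.0·(+0.21500)/0.78389 + 222.7 = 462.1387
M2: Pc = R·M2+t = (-0.13720, +0.07233, +0.74420); u = 534.0·(-0.13720)/0.74420 + 333.4 = 234.9543, v = 873.0·(+0.07233)/0.74420 + 222.7 = 307.5538
M3: Pc = R·M3+t = (-0.28524, -0.01460, +0.71591); u = 534.0·(-0.28524)/0.71591 + 333.4 = 120.6339, v = 873.0·(-0.01460)/0.71591 + 222.7 = 204.8966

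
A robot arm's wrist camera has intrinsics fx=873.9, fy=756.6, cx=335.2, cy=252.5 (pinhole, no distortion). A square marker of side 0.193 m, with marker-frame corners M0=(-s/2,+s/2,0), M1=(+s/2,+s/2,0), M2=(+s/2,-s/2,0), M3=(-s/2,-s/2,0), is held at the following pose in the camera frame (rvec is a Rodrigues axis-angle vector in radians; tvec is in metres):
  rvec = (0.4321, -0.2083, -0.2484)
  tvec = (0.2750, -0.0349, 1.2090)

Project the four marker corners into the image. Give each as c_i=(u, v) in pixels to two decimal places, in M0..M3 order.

c0=(477.92, 299.57) c1=(601.22, 266.16) c2=(592.70, 158.47) c3=(460.18, 191.70)

Intrinsics K: fx=873.9, fy=756.6, cx=335.2, cy=252.5
Marker side s = 0.193 m; corners in marker frame (Z=0):
  M0 = (-0.0965, +0.0965, 0)
  M1 = (+0.0965, +0.0965, 0)
  M2 = (+0.0965, -0.0965, 0)
  M3 = (-0.0965, -0.0965, 0)
rvec = (0.4321, -0.2083, -0.2484), |rvec| = θ = 0.54019 rad = 30.950°
Rodrigues: sinθ=0.51430, 1−cosθ=0.14239; R = I + sinθ·[k]× + (1−cosθ)·[k]×²:
    [+0.94872 +0.19257 -0.25069]
    [-0.28041 +0.87878 -0.38614]
    [+0.14594 +0.43664 +0.88772]
t = (0.2750, -0.0349, 1.2090) m
M0: Pc = R·M0+t = (+0.20203, +0.07696, +1.23705); u = 873.9·(+0.20203)/1.23705 + 335.2 = 477.9230, v = 756.6·(+0.07696)/1.23705 + 252.5 = 299.5715
M1: Pc = R·M1+t = (+0.38513, +0.02284, +1.26522); u = 873.9·(+0.38513)/1.26522 + 335.2 = 601.2167, v = 756.6·(+0.02284)/1.26522 + 252.5 = 266.1600
M2: Pc = R·M2+t = (+0.34797, -0.14676, +1.18095); u = 873.9·(+0.34797)/1.18095 + 335.2 = 592.6959, v = 756.6·(-0.14676)/1.18095 + 252.5 = 158.4733
M3: Pc = R·M3+t = (+0.16487, -0.09264, +1.15278); u = 873.9·(+0.16487)/1.15278 + 335.2 = 460.1809, v = 756.6·(-0.09264)/1.15278 + 252.5 = 191.6962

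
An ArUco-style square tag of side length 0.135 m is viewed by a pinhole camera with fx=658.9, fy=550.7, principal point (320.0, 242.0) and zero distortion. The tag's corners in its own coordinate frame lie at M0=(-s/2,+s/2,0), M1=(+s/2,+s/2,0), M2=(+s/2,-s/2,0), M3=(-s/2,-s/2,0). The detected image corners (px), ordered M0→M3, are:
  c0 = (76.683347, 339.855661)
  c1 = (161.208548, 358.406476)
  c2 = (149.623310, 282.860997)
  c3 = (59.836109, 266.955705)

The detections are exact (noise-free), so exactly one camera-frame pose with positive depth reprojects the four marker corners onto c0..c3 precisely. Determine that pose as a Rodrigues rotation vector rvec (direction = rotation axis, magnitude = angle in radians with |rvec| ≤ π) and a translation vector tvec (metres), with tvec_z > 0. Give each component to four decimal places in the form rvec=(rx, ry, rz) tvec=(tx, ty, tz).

rvec=(0.4420, 0.3619, 0.0826) tvec=(-0.2692, 0.1095, 0.8485)

Intrinsics K: fx=658.9, fy=550.7, cx=320.0, cy=242.0
Marker side s = 0.135 m; corners in marker frame (Z=0):
  M0 = (-0.0675, +0.0675, 0)
  M1 = (+0.0675, +0.0675, 0)
  M2 = (+0.0675, -0.0675, 0)
  M3 = (-0.0675, -0.0675, 0)
Detected image corners:
  c0 = (76.683347, 339.855661) px
  c1 = (161.208548, 358.406476) px
  c2 = (149.623310, 282.860997) px
  c3 = (59.836109, 266.955705) px
Planar DLT: solve 8×8 A·h = b for H (H[2,2]=1):
  H  [+602.17537 +162.79821 +110.95777]
  H  [+8.66661 +708.54267 +313.07392]
  H  [-0.38230 +0.50958 +1.00000]
B = K⁻¹H; ‖b₁‖=1.178552, ‖b₂‖=1.178552; λ = 2/(‖b₁‖+‖b₂‖) = 0.848499, sign → tz>0 ⇒ λ=+0.848499
r₁ = λ·B[:,0] = (+0.93299,+0.15590,-0.32438); r₂ = λ·B[:,1] = (-0.00034,+0.90169,+0.43237)
r₃ = r₁×r₂ = (+0.35990,-0.40329,+0.84133); SVD([r₁ r₂ r₃]) → R = UVᵀ:
  R  [+0.93299 -0.00034 +0.35990]
  R  [+0.15590 +0.90169 -0.40329]
  R  [-0.32438 +0.43237 +0.84133]
t = (-0.26919, +0.10951, +0.84850) m
tr R = 2.676010; θ = arccos((tr R − 1)/2) = 0.577179 rad = 33.070°
axis k = ((R−Rᵀ)₃₂, (R−Rᵀ)₁₃, (R−Rᵀ)₂₁) / (2 sinθ) = (+0.765734, +0.627021, +0.143168)
rvec = θ·k = (+0.441966, +0.361903, +0.082633)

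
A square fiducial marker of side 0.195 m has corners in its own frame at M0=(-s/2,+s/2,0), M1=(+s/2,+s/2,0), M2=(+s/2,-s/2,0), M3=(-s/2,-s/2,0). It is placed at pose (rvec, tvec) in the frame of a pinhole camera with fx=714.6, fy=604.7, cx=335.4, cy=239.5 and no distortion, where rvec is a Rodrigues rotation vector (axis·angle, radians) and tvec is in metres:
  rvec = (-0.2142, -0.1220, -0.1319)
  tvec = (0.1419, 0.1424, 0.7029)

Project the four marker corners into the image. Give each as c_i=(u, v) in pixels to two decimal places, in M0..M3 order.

c0=(399.32, 463.58) c1=(593.86, 435.29) c2=(552.81, 269.53) c3=(367.63, 290.11)

Intrinsics K: fx=714.6, fy=604.7, cx=335.4, cy=239.5
Marker side s = 0.195 m; corners in marker frame (Z=0):
  M0 = (-0.0975, +0.0975, 0)
  M1 = (+0.0975, +0.0975, 0)
  M2 = (+0.0975, -0.0975, 0)
  M3 = (-0.0975, -0.0975, 0)
rvec = (-0.2142, -0.1220, -0.1319), |rvec| = θ = 0.27958 rad = 16.019°
Rodrigues: sinθ=0.27595, 1−cosθ=0.03883; R = I + sinθ·[k]× + (1−cosθ)·[k]×²:
    [+0.98396 +0.14317 -0.10638]
    [-0.11721 +0.96857 +0.21941]
    [+0.13445 -0.20343 +0.96981]
t = (0.1419, 0.1424, 0.7029) m
M0: Pc = R·M0+t = (+0.05992, +0.24826, +0.66996); u = 714.6·(+0.05992)/0.66996 + 335.4 = 399.3155, v = 604.7·(+0.24826)/0.66996 + 239.5 = 463.5809
M1: Pc = R·M1+t = (+0.25180, +0.22541, +0.69617); u = 714.6·(+0.25180)/0.69617 + 335.4 = 593.8596, v = 604.7·(+0.22541)/0.69617 + 239.5 = 435.2897
M2: Pc = R·M2+t = (+0.22388, +0.03654, +0.73584); u = 714.6·(+0.22388)/0.73584 + 335.4 = 552.8143, v = 604.7·(+0.03654)/0.73584 + 239.5 = 269.5254
M3: Pc = R·M3+t = (+0.03200, +0.05939, +0.70963); u = 714.6·(+0.03200)/0.70963 + 335.4 = 367.6288, v = 604.7·(+0.05939)/0.70963 + 239.5 = 290.1107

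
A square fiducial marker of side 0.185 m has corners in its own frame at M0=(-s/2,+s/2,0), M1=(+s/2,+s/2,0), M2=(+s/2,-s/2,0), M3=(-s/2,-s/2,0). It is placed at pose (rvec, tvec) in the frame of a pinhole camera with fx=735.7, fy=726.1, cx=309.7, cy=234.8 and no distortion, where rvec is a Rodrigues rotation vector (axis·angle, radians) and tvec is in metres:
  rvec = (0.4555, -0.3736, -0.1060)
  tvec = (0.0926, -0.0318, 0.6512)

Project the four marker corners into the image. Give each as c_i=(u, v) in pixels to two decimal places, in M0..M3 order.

c0=(319.10, 309.08) c1=(492.78, 268.96) c2=(512.83, 85.81) c3=(316.40, 112.47)

Intrinsics K: fx=735.7, fy=726.1, cx=309.7, cy=234.8
Marker side s = 0.185 m; corners in marker frame (Z=0):
  M0 = (-0.0925, +0.0925, 0)
  M1 = (+0.0925, +0.0925, 0)
  M2 = (+0.0925, -0.0925, 0)
  M3 = (-0.0925, -0.0925, 0)
rvec = (0.4555, -0.3736, -0.1060), |rvec| = θ = 0.59858 rad = 34.296°
Rodrigues: sinθ=0.56347, 1−cosθ=0.17386; R = I + sinθ·[k]× + (1−cosθ)·[k]×²:
    [+0.92682 +0.01721 -0.37512]
    [-0.18236 +0.89387 -0.40957]
    [+0.32826 +0.44800 +0.83159]
t = (0.0926, -0.0318, 0.6512) m
M0: Pc = R·M0+t = (+0.00846, +0.06775, +0.66228); u = 735.7·(+0.00846)/0.66228 + 309.7 = 319.0988, v = 726.1·(+0.06775)/0.66228 + 234.8 = 309.0803
M1: Pc = R·M1+t = (+0.17992, +0.03401, +0.72300); u = 735.7·(+0.17992)/0.72300 + 309.7 = 492.7817, v = 726.1·(+0.03401)/0.72300 + 234.8 = 268.9602
M2: Pc = R·M2+t = (+0.17674, -0.13135, +0.64012); u = 735.7·(+0.17674)/0.64012 + 309.7 = 512.8279, v = 726.1·(-0.13135)/0.64012 + 234.8 = 85.8069
M3: Pc = R·M3+t = (+0.00528, -0.09761, +0.57940); u = 735.7·(+0.00528)/0.57940 + 309.7 = 316.4016, v = 726.1·(-0.09761)/0.57940 + 234.8 = 112.4693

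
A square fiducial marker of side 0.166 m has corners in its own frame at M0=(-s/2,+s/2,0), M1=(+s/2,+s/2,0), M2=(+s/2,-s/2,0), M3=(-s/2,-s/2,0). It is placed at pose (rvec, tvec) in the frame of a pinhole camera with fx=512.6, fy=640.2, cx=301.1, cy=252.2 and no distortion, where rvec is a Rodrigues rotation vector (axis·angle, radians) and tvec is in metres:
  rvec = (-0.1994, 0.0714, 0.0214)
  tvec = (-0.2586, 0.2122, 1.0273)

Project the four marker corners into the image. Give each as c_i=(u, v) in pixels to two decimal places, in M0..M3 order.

Intrinsics K: fx=512.6, fy=640.2, cx=301.1, cy=252.2
Marker side s = 0.166 m; corners in marker frame (Z=0):
  M0 = (-0.0830, +0.0830, 0)
  M1 = (+0.0830, +0.0830, 0)
  M2 = (+0.0830, -0.0830, 0)
  M3 = (-0.0830, -0.0830, 0)
rvec = (-0.1994, 0.0714, 0.0214), |rvec| = θ = 0.21288 rad = 12.197°
Rodrigues: sinθ=0.21127, 1−cosθ=0.02257; R = I + sinθ·[k]× + (1−cosθ)·[k]×²:
    [+0.99723 -0.02833 +0.06874]
    [+0.01415 +0.97997 +0.19866]
    [-0.07299 -0.19714 +0.97766]
t = (-0.2586, 0.2122, 1.0273) m
M0: Pc = R·M0+t = (-0.34372, +0.29236, +1.01700); u = 512.6·(-0.34372)/1.01700 + 301.1 = 127.8527, v = 640.2·(+0.29236)/1.01700 + 252.2 = 436.2429
M1: Pc = R·M1+t = (-0.17818, +0.29471, +1.00488); u = 512.6·(-0.17818)/1.00488 + 301.1 = 210.2079, v = 640.2·(+0.29471)/1.00488 + 252.2 = 439.9581
M2: Pc = R·M2+t = (-0.17348, +0.13204, +1.03760); u = 512.6·(-0.17348)/1.03760 + 301.1 = 215.3978, v = 640.2·(+0.13204)/1.03760 + 252.2 = 333.6666
M3: Pc = R·M3+t = (-0.33902, +0.12969, +1.04972); u = 512.6·(-0.33902)/1.04972 + 301.1 = 135.5501, v = 640.2·(+0.12969)/1.04972 + 252.2 = 331.2940

c0=(127.85, 436.24) c1=(210.21, 439.96) c2=(215.40, 333.67) c3=(135.55, 331.29)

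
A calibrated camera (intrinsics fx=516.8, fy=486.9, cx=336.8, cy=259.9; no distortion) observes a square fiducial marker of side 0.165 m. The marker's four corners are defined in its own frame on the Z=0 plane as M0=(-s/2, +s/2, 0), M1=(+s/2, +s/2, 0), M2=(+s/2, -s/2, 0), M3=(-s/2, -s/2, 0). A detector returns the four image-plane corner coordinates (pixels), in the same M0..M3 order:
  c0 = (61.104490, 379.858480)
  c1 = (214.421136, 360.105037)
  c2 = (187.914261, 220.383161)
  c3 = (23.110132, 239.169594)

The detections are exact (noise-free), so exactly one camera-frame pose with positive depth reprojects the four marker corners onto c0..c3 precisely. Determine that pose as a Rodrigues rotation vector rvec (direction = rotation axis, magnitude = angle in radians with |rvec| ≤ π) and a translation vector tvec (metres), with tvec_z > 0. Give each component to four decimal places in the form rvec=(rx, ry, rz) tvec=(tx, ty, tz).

Intrinsics K: fx=516.8, fy=486.9, cx=336.8, cy=259.9
Marker side s = 0.165 m; corners in marker frame (Z=0):
  M0 = (-0.0825, +0.0825, 0)
  M1 = (+0.0825, +0.0825, 0)
  M2 = (+0.0825, -0.0825, 0)
  M3 = (-0.0825, -0.0825, 0)
Detected image corners:
  c0 = (61.104490, 379.858480) px
  c1 = (214.421136, 360.105037) px
  c2 = (187.914261, 220.383161) px
  c3 = (23.110132, 239.169594) px
Planar DLT: solve 8×8 A·h = b for H (H[2,2]=1):
  H  [+974.86885 +245.96801 +122.84388]
  H  [-87.14211 +974.93210 +302.21534]
  H  [+0.09919 +0.41759 +1.00000]
B = K⁻¹H; ‖b₁‖=1.839092, ‖b₂‖=1.839092; λ = 2/(‖b₁‖+‖b₂‖) = 0.543747, sign → tz>0 ⇒ λ=+0.543747
r₁ = λ·B[:,0] = (+0.99055,-0.12611,+0.05394); r₂ = λ·B[:,1] = (+0.11082,+0.96755,+0.22706)
r₃ = r₁×r₂ = (-0.08082,-0.21894,+0.97239); SVD([r₁ r₂ r₃]) → R = UVᵀ:
  R  [+0.99055 +0.11082 -0.08082]
  R  [-0.12611 +0.96755 -0.21894]
  R  [+0.05394 +0.22706 +0.97239]
t = (-0.22511, +0.04726, +0.54375) m
tr R = 2.930489; θ = arccos((tr R − 1)/2) = 0.264418 rad = 15.150°
axis k = ((R−Rᵀ)₃₂, (R−Rᵀ)₁₃, (R−Rᵀ)₂₁) / (2 sinθ) = (+0.853276, -0.257813, -0.453270)
rvec = θ·k = (+0.225622, -0.068170, -0.119853)

rvec=(0.2256, -0.0682, -0.1199) tvec=(-0.2251, 0.0473, 0.5437)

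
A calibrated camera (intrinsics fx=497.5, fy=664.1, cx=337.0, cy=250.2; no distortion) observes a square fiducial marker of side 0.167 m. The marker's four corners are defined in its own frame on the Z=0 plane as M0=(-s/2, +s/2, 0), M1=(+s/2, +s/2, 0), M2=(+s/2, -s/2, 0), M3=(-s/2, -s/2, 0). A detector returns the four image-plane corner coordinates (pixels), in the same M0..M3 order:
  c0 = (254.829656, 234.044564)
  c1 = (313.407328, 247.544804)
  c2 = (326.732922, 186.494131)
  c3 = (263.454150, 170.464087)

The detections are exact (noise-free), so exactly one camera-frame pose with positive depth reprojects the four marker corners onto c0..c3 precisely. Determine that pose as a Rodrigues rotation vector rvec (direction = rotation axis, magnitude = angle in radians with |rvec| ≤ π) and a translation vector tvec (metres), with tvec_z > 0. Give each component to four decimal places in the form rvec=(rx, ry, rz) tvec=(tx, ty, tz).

Intrinsics K: fx=497.5, fy=664.1, cx=337.0, cy=250.2
Marker side s = 0.167 m; corners in marker frame (Z=0):
  M0 = (-0.0835, +0.0835, 0)
  M1 = (+0.0835, +0.0835, 0)
  M2 = (+0.0835, -0.0835, 0)
  M3 = (-0.0835, -0.0835, 0)
Detected image corners:
  c0 = (254.829656, 234.044564) px
  c1 = (313.407328, 247.544804) px
  c2 = (326.732922, 186.494131) px
  c3 = (263.454150, 170.464087) px
Planar DLT: solve 8×8 A·h = b for H (H[2,2]=1):
  H  [+401.38298 +74.62076 +289.70972]
  H  [+114.97251 +474.76264 +210.97799]
  H  [+0.12815 +0.48511 +1.00000]
B = K⁻¹H; ‖b₁‖=0.741887, ‖b₂‖=0.741887; λ = 2/(‖b₁‖+‖b₂‖) = 1.347913, sign → tz>0 ⇒ λ=+1.347913
r₁ = λ·B[:,0] = (+0.97049,+0.16828,+0.17274); r₂ = λ·B[:,1] = (-0.24076,+0.71727,+0.65388)
r₃ = r₁×r₂ = (-0.01386,-0.67617,+0.73661); SVD([r₁ r₂ r₃]) → R = UVᵀ:
  R  [+0.97049 -0.24076 -0.01386]
  R  [+0.16828 +0.71727 -0.67617]
  R  [+0.17274 +0.65388 +0.73661]
t = (-0.12813, -0.07961, +1.34791) m
tr R = 2.424366; θ = arccos((tr R − 1)/2) = 0.778193 rad = 44.587°
axis k = ((R−Rᵀ)₃₂, (R−Rᵀ)₁₃, (R−Rᵀ)₂₁) / (2 sinθ) = (+0.947342, -0.132908, +0.291339)
rvec = θ·k = (+0.737215, -0.103428, +0.226718)

rvec=(0.7372, -0.1034, 0.2267) tvec=(-0.1281, -0.0796, 1.3479)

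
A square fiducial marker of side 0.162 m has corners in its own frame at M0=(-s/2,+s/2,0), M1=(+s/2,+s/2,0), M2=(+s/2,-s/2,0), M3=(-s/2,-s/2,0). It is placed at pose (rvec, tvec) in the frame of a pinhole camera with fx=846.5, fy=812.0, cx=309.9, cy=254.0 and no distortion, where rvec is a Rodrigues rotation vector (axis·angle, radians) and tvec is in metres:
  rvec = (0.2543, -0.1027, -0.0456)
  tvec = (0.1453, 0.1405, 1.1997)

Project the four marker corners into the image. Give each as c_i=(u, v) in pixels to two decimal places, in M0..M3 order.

c0=(356.96, 403.69) c1=(467.34, 395.59) c2=(469.08, 293.33) c3=(354.86, 300.36)

Intrinsics K: fx=846.5, fy=812.0, cx=309.9, cy=254.0
Marker side s = 0.162 m; corners in marker frame (Z=0):
  M0 = (-0.0810, +0.0810, 0)
  M1 = (+0.0810, +0.0810, 0)
  M2 = (+0.0810, -0.0810, 0)
  M3 = (-0.0810, -0.0810, 0)
rvec = (0.2543, -0.1027, -0.0456), |rvec| = θ = 0.27802 rad = 15.929°
Rodrigues: sinθ=0.27445, 1−cosθ=0.03840; R = I + sinθ·[k]× + (1−cosθ)·[k]×²:
    [+0.99373 +0.03204 -0.10714]
    [-0.05799 +0.96684 -0.24871]
    [+0.09562 +0.25336 +0.96263]
t = (0.1453, 0.1405, 1.1997) m
M0: Pc = R·M0+t = (+0.06740, +0.22351, +1.21248); u = 846.5·(+0.06740)/1.21248 + 309.9 = 356.9582, v = 812.0·(+0.22351)/1.21248 + 254.0 = 403.6862
M1: Pc = R·M1+t = (+0.22839, +0.21412, +1.22797); u = 846.5·(+0.22839)/1.22797 + 309.9 = 467.3388, v = 812.0·(+0.21412)/1.22797 + 254.0 = 395.5859
M2: Pc = R·M2+t = (+0.22320, +0.05749, +1.18692); u = 846.5·(+0.22320)/1.18692 + 309.9 = 469.0813, v = 812.0·(+0.05749)/1.18692 + 254.0 = 293.3293
M3: Pc = R·M3+t = (+0.06221, +0.06688, +1.17143); u = 846.5·(+0.06221)/1.17143 + 309.9 = 354.8562, v = 812.0·(+0.06688)/1.17143 + 254.0 = 300.3612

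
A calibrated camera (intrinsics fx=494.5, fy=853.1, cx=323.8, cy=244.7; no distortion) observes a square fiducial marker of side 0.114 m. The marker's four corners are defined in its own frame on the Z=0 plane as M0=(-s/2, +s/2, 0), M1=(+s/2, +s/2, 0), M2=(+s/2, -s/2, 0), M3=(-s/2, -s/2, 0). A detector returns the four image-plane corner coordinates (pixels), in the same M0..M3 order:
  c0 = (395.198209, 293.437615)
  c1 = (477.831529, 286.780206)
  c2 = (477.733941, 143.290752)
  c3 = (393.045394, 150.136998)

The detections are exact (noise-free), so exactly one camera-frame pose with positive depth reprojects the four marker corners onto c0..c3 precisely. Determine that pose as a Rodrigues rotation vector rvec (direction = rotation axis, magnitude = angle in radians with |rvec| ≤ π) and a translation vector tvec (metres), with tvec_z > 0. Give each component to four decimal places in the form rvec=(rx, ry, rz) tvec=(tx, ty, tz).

rvec=(0.1456, -0.0025, -0.0467) tvec=(0.1527, -0.0201, 0.6733)

Intrinsics K: fx=494.5, fy=853.1, cx=323.8, cy=244.7
Marker side s = 0.114 m; corners in marker frame (Z=0):
  M0 = (-0.0570, +0.0570, 0)
  M1 = (+0.0570, +0.0570, 0)
  M2 = (+0.0570, -0.0570, 0)
  M3 = (-0.0570, -0.0570, 0)
Detected image corners:
  c0 = (395.198209, 293.437615) px
  c1 = (477.831529, 286.780206) px
  c2 = (477.733941, 143.290752) px
  c3 = (393.045394, 150.136998) px
Planar DLT: solve 8×8 A·h = b for H (H[2,2]=1):
  H  [+733.14490 +103.82361 +435.95583]
  H  [-59.52310 +1304.92127 +219.29241]
  H  [-0.00140 +0.21551 +1.00000]
B = K⁻¹H; ‖b₁‖=1.485140, ‖b₂‖=1.485140; λ = 2/(‖b₁‖+‖b₂‖) = 0.673337, sign → tz>0 ⇒ λ=+0.673337
r₁ = λ·B[:,0] = (+0.99891,-0.04671,-0.00095); r₂ = λ·B[:,1] = (+0.04635,+0.98833,+0.14511)
r₃ = r₁×r₂ = (-0.00584,-0.14500,+0.98941); SVD([r₁ r₂ r₃]) → R = UVᵀ:
  R  [+0.99891 +0.04635 -0.00584]
  R  [-0.04671 +0.98833 -0.14500]
  R  [-0.00095 +0.14511 +0.98941]
t = (+0.15272, -0.02005, +0.67334) m
tr R = 2.976652; θ = arccos((tr R − 1)/2) = 0.152950 rad = 8.763°
axis k = ((R−Rᵀ)₃₂, (R−Rᵀ)₁₃, (R−Rᵀ)₂₁) / (2 sinθ) = (+0.952085, -0.016074, -0.305410)
rvec = θ·k = (+0.145622, -0.002459, -0.046713)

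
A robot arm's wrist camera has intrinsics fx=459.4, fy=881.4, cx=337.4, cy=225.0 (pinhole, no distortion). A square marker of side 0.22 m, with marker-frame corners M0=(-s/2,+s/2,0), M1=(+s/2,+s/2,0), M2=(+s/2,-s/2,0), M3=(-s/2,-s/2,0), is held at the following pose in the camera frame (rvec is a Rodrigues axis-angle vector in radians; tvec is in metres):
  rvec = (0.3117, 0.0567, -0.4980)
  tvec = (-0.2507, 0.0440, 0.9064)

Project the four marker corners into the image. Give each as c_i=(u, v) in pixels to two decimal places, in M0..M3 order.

Intrinsics K: fx=459.4, fy=881.4, cx=337.4, cy=225.0
Marker side s = 0.22 m; corners in marker frame (Z=0):
  M0 = (-0.1100, +0.1100, 0)
  M1 = (+0.1100, +0.1100, 0)
  M2 = (+0.1100, -0.1100, 0)
  M3 = (-0.1100, -0.1100, 0)
rvec = (0.3117, 0.0567, -0.4980), |rvec| = θ = 0.59023 rad = 33.818°
Rodrigues: sinθ=0.55656, 1−cosθ=0.16919; R = I + sinθ·[k]× + (1−cosθ)·[k]×²:
    [+0.87800 +0.47817 -0.02192]
    [-0.46100 +0.83237 -0.30763]
    [-0.12885 +0.28020 +0.95125]
t = (-0.2507, 0.0440, 0.9064) m
M0: Pc = R·M0+t = (-0.29468, +0.18627, +0.95140); u = 459.4·(-0.29468)/0.95140 + 337.4 = 195.1075, v = 881.4·(+0.18627)/0.95140 + 225.0 = 397.5668
M1: Pc = R·M1+t = (-0.10152, +0.08485, +0.92305); u = 459.4·(-0.10152)/0.92305 + 337.4 = 286.8726, v = 881.4·(+0.08485)/0.92305 + 225.0 = 306.0223
M2: Pc = R·M2+t = (-0.20672, -0.09827, +0.86140); u = 459.4·(-0.20672)/0.86140 + 337.4 = 227.1536, v = 881.4·(-0.09827)/0.86140 + 225.0 = 124.4478
M3: Pc = R·M3+t = (-0.39988, +0.00315, +0.88975); u = 459.4·(-0.39988)/0.88975 + 337.4 = 130.9335, v = 881.4·(+0.00315)/0.88975 + 225.0 = 228.1197

c0=(195.11, 397.57) c1=(286.87, 306.02) c2=(227.15, 124.45) c3=(130.93, 228.12)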